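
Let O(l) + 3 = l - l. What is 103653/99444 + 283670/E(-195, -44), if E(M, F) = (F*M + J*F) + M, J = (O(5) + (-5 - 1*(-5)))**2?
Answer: 9679121099/264819372 ≈ 36.550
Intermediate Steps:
O(l) = -3 (O(l) = -3 + (l - l) = -3 + 0 = -3)
J = 9 (J = (-3 + (-5 - 1*(-5)))**2 = (-3 + (-5 + 5))**2 = (-3 + 0)**2 = (-3)**2 = 9)
E(M, F) = M + 9*F + F*M (E(M, F) = (F*M + 9*F) + M = (9*F + F*M) + M = M + 9*F + F*M)
103653/99444 + 283670/E(-195, -44) = 103653/99444 + 283670/(-195 + 9*(-44) - 44*(-195)) = 103653*(1/99444) + 283670/(-195 - 396 + 8580) = 34551/33148 + 283670/7989 = 9679121099/264819372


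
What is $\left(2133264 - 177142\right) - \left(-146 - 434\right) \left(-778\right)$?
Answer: $1504882$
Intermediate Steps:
$\left(2133264 - 177142\right) - \left(-146 - 434\right) \left(-778\right) = 1956122 - \left(-580\right) \left(-778\right) = 1956122 - 451240 = 1504882$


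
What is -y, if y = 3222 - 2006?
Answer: -1216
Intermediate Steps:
y = 1216
-y = -1*1216 = -1216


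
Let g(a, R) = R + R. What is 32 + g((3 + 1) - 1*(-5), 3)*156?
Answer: 968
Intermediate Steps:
g(a, R) = 2*R
32 + g((3 + 1) - 1*(-5), 3)*156 = 32 + (2*3)*156 = 32 + 6*156 = 32 + 936 = 968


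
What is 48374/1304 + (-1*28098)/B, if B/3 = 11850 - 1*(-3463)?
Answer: 364268899/9984076 ≈ 36.485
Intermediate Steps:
B = 45939 (B = 3*(11850 - 1*(-3463)) = 3*(11850 + 3463) = 3*15313 = 45939)
48374/1304 + (-1*28098)/B = 48374/1304 - 1*28098/45939 = 48374*(1/1304) - 28098*1/45939 = 24187/652 - 9366/15313 = 364268899/9984076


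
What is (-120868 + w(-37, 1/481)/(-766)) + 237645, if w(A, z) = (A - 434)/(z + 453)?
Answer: 19490876077259/166906804 ≈ 1.1678e+5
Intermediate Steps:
w(A, z) = (-434 + A)/(453 + z)
(-120868 + w(-37, 1/481)/(-766)) + 237645 = (-120868 + ((-434 - 37)/(453 + 1/481))/(-766)) + 237645 = (-120868 + (-471/(453 + 1/481))*(-1/766)) + 237645 = (-120868 + (-471/(217894/481))*(-1/766)) + 237645 = (-120868 + ((481/217894)*(-471))*(-1/766)) + 237645 = (-120868 - 226551/217894*(-1/766)) + 237645 = (-120868 + 226551/166906804) + 237645 = -20173691359321/166906804 + 237645 = 19490876077259/166906804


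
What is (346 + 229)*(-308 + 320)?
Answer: 6900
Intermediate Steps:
(346 + 229)*(-308 + 320) = 575*12 = 6900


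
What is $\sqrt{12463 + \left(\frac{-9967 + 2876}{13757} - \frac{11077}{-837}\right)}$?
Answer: $\frac{\sqrt{183789821393089689}}{3838203} \approx 111.69$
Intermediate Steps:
$\sqrt{12463 + \left(\frac{-9967 + 2876}{13757} - \frac{11077}{-837}\right)} = \sqrt{12463 - - \frac{146451122}{11514609}} = \sqrt{12463 + \left(- \frac{7091}{13757} + \frac{11077}{837}\right)} = \sqrt{12463 + \frac{146451122}{11514609}} = \sqrt{\frac{143653023089}{11514609}} = \frac{\sqrt{183789821393089689}}{3838203}$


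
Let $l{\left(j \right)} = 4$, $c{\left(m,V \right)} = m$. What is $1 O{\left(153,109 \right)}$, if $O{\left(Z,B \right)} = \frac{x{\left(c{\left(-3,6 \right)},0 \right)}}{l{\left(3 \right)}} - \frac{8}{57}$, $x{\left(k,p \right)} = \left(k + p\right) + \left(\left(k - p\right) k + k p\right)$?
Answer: $\frac{155}{114} \approx 1.3596$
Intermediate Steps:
$x{\left(k,p \right)} = k + p + k p + k \left(k - p\right)$ ($x{\left(k,p \right)} = \left(k + p\right) + \left(k \left(k - p\right) + k p\right) = \left(k + p\right) + \left(k p + k \left(k - p\right)\right) = k + p + k p + k \left(k - p\right)$)
$O{\left(Z,B \right)} = \frac{155}{114}$ ($O{\left(Z,B \right)} = \frac{-3 + 0 + \left(-3\right)^{2}}{4} - \frac{8}{57} = \left(-3 + 0 + 9\right) \frac{1}{4} - \frac{8}{57} = 6 \cdot \frac{1}{4} - \frac{8}{57} = \frac{3}{2} - \frac{8}{57} = \frac{155}{114}$)
$1 O{\left(153,109 \right)} = 1 \cdot \frac{155}{114} = \frac{155}{114}$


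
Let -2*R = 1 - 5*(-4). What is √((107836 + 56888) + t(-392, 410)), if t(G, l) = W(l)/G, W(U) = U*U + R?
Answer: √128807437/28 ≈ 405.33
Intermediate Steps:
R = -21/2 (R = -(1 - 5*(-4))/2 = -(1 + 20)/2 = -½*21 = -21/2 ≈ -10.500)
W(U) = -21/2 + U² (W(U) = U*U - 21/2 = U² - 21/2 = -21/2 + U²)
t(G, l) = (-21/2 + l²)/G
√((107836 + 56888) + t(-392, 410)) = √((107836 + 56888) + (-21/2 + 410²)/(-392)) = √(164724 - (-21/2 + 168100)/392) = √(164724 - 1/392*336179/2) = √(164724 - 336179/784) = √(128807437/784) = √128807437/28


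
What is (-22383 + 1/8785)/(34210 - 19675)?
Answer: -196634654/127689975 ≈ -1.5399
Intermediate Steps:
(-22383 + 1/8785)/(34210 - 19675) = (-22383 + 1/8785)/14535 = -196634654/8785*1/14535 = -196634654/127689975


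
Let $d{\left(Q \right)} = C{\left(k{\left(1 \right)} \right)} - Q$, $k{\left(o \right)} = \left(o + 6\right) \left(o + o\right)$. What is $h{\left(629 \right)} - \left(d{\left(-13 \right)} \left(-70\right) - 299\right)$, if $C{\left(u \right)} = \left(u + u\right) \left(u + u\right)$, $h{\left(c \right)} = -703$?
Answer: $55386$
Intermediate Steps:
$k{\left(o \right)} = 2 o \left(6 + o\right)$ ($k{\left(o \right)} = \left(6 + o\right) 2 o = 2 o \left(6 + o\right)$)
$C{\left(u \right)} = 4 u^{2}$ ($C{\left(u \right)} = 2 u 2 u = 4 u^{2}$)
$d{\left(Q \right)} = 784 - Q$ ($d{\left(Q \right)} = 4 \left(2 \cdot 1 \left(6 + 1\right)\right)^{2} - Q = 4 \left(2 \cdot 1 \cdot 7\right)^{2} - Q = 4 \cdot 14^{2} - Q = 4 \cdot 196 - Q = 784 - Q$)
$h{\left(629 \right)} - \left(d{\left(-13 \right)} \left(-70\right) - 299\right) = -703 - \left(\left(784 - -13\right) \left(-70\right) - 299\right) = -703 - \left(\left(784 + 13\right) \left(-70\right) - 299\right) = -703 - \left(797 \left(-70\right) - 299\right) = -703 - \left(-55790 - 299\right) = -703 - -56089 = -703 + 56089 = 55386$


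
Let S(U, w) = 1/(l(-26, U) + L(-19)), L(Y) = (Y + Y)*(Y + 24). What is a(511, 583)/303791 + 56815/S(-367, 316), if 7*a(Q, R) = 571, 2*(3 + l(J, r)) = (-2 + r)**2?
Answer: 16404226833158767/4253074 ≈ 3.8570e+9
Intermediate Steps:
l(J, r) = -3 + (-2 + r)**2/2
L(Y) = 2*Y*(24 + Y) (L(Y) = (2*Y)*(24 + Y) = 2*Y*(24 + Y))
a(Q, R) = 571/7 (a(Q, R) = (1/7)*571 = 571/7)
S(U, w) = 1/(-193 + (-2 + U)**2/2) (S(U, w) = 1/((-3 + (-2 + U)**2/2) + 2*(-19)*(24 - 19)) = 1/((-3 + (-2 + U)**2/2) + 2*(-19)*5) = 1/((-3 + (-2 + U)**2/2) - 190) = 1/(-193 + (-2 + U)**2/2))
a(511, 583)/303791 + 56815/S(-367, 316) = (571/7)/303791 + 56815/((2/(-386 + (-2 - 367)**2))) = (571/7)*(1/303791) + 56815/((2/(-386 + (-369)**2))) = 571/2126537 + 56815/((2/(-386 + 136161))) = 571/2126537 + 56815/((2/135775)) = 571/2126537 + 56815/((2*(1/135775))) = 571/2126537 + 56815/(2/135775) = 571/2126537 + 56815*(135775/2) = 571/2126537 + 7714056625/2 = 16404226833158767/4253074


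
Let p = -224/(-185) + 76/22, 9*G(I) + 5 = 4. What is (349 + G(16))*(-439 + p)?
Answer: -555070988/3663 ≈ -1.5153e+5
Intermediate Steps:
G(I) = -1/9 (G(I) = -5/9 + (1/9)*4 = -5/9 + 4/9 = -1/9)
p = 9494/2035 (p = -224*(-1/185) + 76*(1/22) = 224/185 + 38/11 = 9494/2035 ≈ 4.6654)
(349 + G(16))*(-439 + p) = (349 - 1/9)*(-439 + 9494/2035) = (3140/9)*(-883871/2035) = -555070988/3663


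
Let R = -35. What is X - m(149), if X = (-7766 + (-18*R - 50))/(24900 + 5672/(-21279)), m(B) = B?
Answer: -39549641833/264920714 ≈ -149.29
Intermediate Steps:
X = -76455447/264920714 (X = (-7766 + (-18*(-35) - 50))/(24900 + 5672/(-21279)) = (-7766 + (630 - 50))/(24900 + 5672*(-1/21279)) = (-7766 + 580)/(24900 - 5672/21279) = -7186/529841428/21279 = -7186*21279/529841428 = -76455447/264920714 ≈ -0.28860)
X - m(149) = -76455447/264920714 - 1*149 = -76455447/264920714 - 149 = -39549641833/264920714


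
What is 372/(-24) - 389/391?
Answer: -12899/782 ≈ -16.495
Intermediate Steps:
372/(-24) - 389/391 = 372*(-1/24) - 389*1/391 = -31/2 - 389/391 = -12899/782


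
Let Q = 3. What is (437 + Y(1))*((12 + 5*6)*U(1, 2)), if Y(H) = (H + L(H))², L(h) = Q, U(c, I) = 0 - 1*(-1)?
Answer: 19026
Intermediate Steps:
U(c, I) = 1 (U(c, I) = 0 + 1 = 1)
L(h) = 3
Y(H) = (3 + H)² (Y(H) = (H + 3)² = (3 + H)²)
(437 + Y(1))*((12 + 5*6)*U(1, 2)) = (437 + (3 + 1)²)*((12 + 5*6)*1) = (437 + 4²)*((12 + 30)*1) = (437 + 16)*(42*1) = 453*42 = 19026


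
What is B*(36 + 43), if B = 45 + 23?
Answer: 5372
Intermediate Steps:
B = 68
B*(36 + 43) = 68*(36 + 43) = 68*79 = 5372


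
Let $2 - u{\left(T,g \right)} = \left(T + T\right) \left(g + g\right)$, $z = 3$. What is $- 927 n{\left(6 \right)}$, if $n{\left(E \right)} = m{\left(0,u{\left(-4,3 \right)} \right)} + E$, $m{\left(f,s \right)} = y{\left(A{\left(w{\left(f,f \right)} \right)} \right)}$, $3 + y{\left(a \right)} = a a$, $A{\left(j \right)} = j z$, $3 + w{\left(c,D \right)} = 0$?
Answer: $-77868$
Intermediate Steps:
$w{\left(c,D \right)} = -3$ ($w{\left(c,D \right)} = -3 + 0 = -3$)
$A{\left(j \right)} = 3 j$ ($A{\left(j \right)} = j 3 = 3 j$)
$y{\left(a \right)} = -3 + a^{2}$ ($y{\left(a \right)} = -3 + a a = -3 + a^{2}$)
$u{\left(T,g \right)} = 2 - 4 T g$ ($u{\left(T,g \right)} = 2 - \left(T + T\right) \left(g + g\right) = 2 - 2 T 2 g = 2 - 4 T g$)
$m{\left(f,s \right)} = 78$ ($m{\left(f,s \right)} = -3 + \left(3 \left(-3\right)\right)^{2} = -3 + \left(-9\right)^{2} = -3 + 81 = 78$)
$n{\left(E \right)} = 78 + E$
$- 927 n{\left(6 \right)} = - 927 \left(78 + 6\right) = \left(-927\right) 84 = -77868$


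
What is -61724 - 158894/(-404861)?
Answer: -24989481470/404861 ≈ -61724.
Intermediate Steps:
-61724 - 158894/(-404861) = -61724 - 158894*(-1)/404861 = -61724 - 1*(-158894/404861) = -61724 + 158894/404861 = -24989481470/404861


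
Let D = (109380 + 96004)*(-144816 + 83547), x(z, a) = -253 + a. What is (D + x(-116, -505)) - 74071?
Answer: -12583747125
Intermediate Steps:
D = -12583672296 (D = 205384*(-61269) = -12583672296)
(D + x(-116, -505)) - 74071 = (-12583672296 + (-253 - 505)) - 74071 = (-12583672296 - 758) - 74071 = -12583673054 - 74071 = -12583747125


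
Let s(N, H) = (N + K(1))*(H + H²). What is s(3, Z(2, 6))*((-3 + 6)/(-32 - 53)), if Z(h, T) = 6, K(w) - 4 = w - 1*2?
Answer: -756/85 ≈ -8.8941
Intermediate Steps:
K(w) = 2 + w (K(w) = 4 + (w - 1*2) = 4 + (w - 2) = 4 + (-2 + w) = 2 + w)
s(N, H) = (3 + N)*(H + H²) (s(N, H) = (N + (2 + 1))*(H + H²) = (N + 3)*(H + H²) = (3 + N)*(H + H²))
s(3, Z(2, 6))*((-3 + 6)/(-32 - 53)) = (6*(3 + 3 + 3*6 + 6*3))*((-3 + 6)/(-32 - 53)) = (6*(3 + 3 + 18 + 18))*(3/(-85)) = (6*42)*(3*(-1/85)) = 252*(-3/85) = -756/85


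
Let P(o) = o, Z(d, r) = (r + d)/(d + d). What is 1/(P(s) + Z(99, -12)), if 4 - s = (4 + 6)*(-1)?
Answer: 66/953 ≈ 0.069255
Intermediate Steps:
Z(d, r) = (d + r)/(2*d) (Z(d, r) = (d + r)/((2*d)) = (d + r)*(1/(2*d)) = (d + r)/(2*d))
s = 14 (s = 4 - (4 + 6)*(-1) = 4 - 10*(-1) = 4 - 1*(-10) = 4 + 10 = 14)
1/(P(s) + Z(99, -12)) = 1/(14 + (1/2)*(99 - 12)/99) = 1/(14 + (1/2)*(1/99)*87) = 1/(14 + 29/66) = 1/(953/66) = 66/953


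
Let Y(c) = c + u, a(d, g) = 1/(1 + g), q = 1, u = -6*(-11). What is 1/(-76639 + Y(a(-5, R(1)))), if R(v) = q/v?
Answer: -2/153145 ≈ -1.3060e-5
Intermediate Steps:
u = 66
R(v) = 1/v
Y(c) = 66 + c (Y(c) = c + 66 = 66 + c)
1/(-76639 + Y(a(-5, R(1)))) = 1/(-76639 + (66 + 1/(1 + 1/1))) = 1/(-76639 + (66 + 1/(1 + 1))) = 1/(-76639 + (66 + 1/2)) = 1/(-76639 + (66 + ½)) = 1/(-76639 + 133/2) = 1/(-153145/2) = -2/153145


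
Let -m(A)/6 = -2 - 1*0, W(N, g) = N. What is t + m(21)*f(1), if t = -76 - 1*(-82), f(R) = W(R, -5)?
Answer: 18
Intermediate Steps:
f(R) = R
m(A) = 12 (m(A) = -6*(-2 - 1*0) = -6*(-2 + 0) = -6*(-2) = 12)
t = 6 (t = -76 + 82 = 6)
t + m(21)*f(1) = 6 + 12*1 = 6 + 12 = 18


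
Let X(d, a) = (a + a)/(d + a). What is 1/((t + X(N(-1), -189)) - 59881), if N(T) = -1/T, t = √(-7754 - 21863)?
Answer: -529090750/31681681086437 - 8836*I*√29617/31681681086437 ≈ -1.67e-5 - 4.7997e-8*I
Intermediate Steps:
t = I*√29617 (t = √(-29617) = I*√29617 ≈ 172.1*I)
X(d, a) = 2*a/(a + d) (X(d, a) = (2*a)/(a + d) = 2*a/(a + d))
1/((t + X(N(-1), -189)) - 59881) = 1/((I*√29617 + 2*(-189)/(-189 - 1/(-1))) - 59881) = 1/((I*√29617 + 2*(-189)/(-189 - 1*(-1))) - 59881) = 1/((I*√29617 + 2*(-189)/(-189 + 1)) - 59881) = 1/((I*√29617 + 2*(-189)/(-188)) - 59881) = 1/((I*√29617 + 2*(-189)*(-1/188)) - 59881) = 1/((I*√29617 + 189/94) - 59881) = 1/((189/94 + I*√29617) - 59881) = 1/(-5628625/94 + I*√29617)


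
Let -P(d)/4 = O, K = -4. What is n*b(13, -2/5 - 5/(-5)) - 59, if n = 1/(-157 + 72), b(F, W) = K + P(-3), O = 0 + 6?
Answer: -4987/85 ≈ -58.671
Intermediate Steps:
O = 6
P(d) = -24 (P(d) = -4*6 = -24)
b(F, W) = -28 (b(F, W) = -4 - 24 = -28)
n = -1/85 (n = 1/(-85) = -1/85 ≈ -0.011765)
n*b(13, -2/5 - 5/(-5)) - 59 = -1/85*(-28) - 59 = 28/85 - 59 = -4987/85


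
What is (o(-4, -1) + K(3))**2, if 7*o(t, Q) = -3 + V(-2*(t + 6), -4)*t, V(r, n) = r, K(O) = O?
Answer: 1156/49 ≈ 23.592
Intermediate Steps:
o(t, Q) = -3/7 + t*(-12 - 2*t)/7 (o(t, Q) = (-3 + (-2*(t + 6))*t)/7 = (-3 + (-2*(6 + t))*t)/7 = (-3 + (-12 - 2*t)*t)/7 = (-3 + t*(-12 - 2*t))/7 = -3/7 + t*(-12 - 2*t)/7)
(o(-4, -1) + K(3))**2 = ((-3/7 - 2/7*(-4)*(6 - 4)) + 3)**2 = ((-3/7 - 2/7*(-4)*2) + 3)**2 = ((-3/7 + 16/7) + 3)**2 = (13/7 + 3)**2 = (34/7)**2 = 1156/49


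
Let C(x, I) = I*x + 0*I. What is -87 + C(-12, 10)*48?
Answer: -5847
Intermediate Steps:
C(x, I) = I*x (C(x, I) = I*x + 0 = I*x)
-87 + C(-12, 10)*48 = -87 + (10*(-12))*48 = -87 - 120*48 = -87 - 5760 = -5847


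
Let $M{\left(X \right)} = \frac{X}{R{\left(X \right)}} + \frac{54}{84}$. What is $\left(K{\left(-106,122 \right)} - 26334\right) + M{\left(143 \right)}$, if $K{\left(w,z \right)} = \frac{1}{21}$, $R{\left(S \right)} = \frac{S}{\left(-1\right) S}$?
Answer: $- \frac{1112005}{42} \approx -26476.0$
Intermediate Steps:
$R{\left(S \right)} = -1$ ($R{\left(S \right)} = S \left(- \frac{1}{S}\right) = -1$)
$M{\left(X \right)} = \frac{9}{14} - X$ ($M{\left(X \right)} = \frac{X}{-1} + \frac{54}{84} = X \left(-1\right) + 54 \cdot \frac{1}{84} = - X + \frac{9}{14} = \frac{9}{14} - X$)
$K{\left(w,z \right)} = \frac{1}{21}$
$\left(K{\left(-106,122 \right)} - 26334\right) + M{\left(143 \right)} = \left(\frac{1}{21} - 26334\right) + \left(\frac{9}{14} - 143\right) = - \frac{553013}{21} + \left(\frac{9}{14} - 143\right) = - \frac{553013}{21} - \frac{1993}{14} = - \frac{1112005}{42}$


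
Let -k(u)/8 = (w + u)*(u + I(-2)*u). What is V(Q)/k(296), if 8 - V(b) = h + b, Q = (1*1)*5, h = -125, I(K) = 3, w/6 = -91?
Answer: 1/18500 ≈ 5.4054e-5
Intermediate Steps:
w = -546 (w = 6*(-91) = -546)
k(u) = -32*u*(-546 + u) (k(u) = -8*(-546 + u)*(u + 3*u) = -8*(-546 + u)*4*u = -32*u*(-546 + u))
Q = 5 (Q = 1*5 = 5)
V(b) = 133 - b (V(b) = 8 - (-125 + b) = 8 + (125 - b) = 133 - b)
V(Q)/k(296) = (133 - 1*5)/((32*296*(546 - 1*296))) = (133 - 5)/((32*296*(546 - 296))) = 128/((32*296*250)) = 128/2368000 = 128*(1/2368000) = 1/18500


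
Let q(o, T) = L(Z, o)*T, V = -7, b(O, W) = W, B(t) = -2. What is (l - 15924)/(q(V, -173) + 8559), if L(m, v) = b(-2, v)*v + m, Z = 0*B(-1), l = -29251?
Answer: -45175/82 ≈ -550.92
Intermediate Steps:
Z = 0 (Z = 0*(-2) = 0)
L(m, v) = m + v² (L(m, v) = v*v + m = v² + m = m + v²)
q(o, T) = T*o² (q(o, T) = (0 + o²)*T = o²*T = T*o²)
(l - 15924)/(q(V, -173) + 8559) = (-29251 - 15924)/(-173*(-7)² + 8559) = -45175/(-173*49 + 8559) = -45175/(-8477 + 8559) = -45175/82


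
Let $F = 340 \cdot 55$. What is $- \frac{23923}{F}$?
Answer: $- \frac{23923}{18700} \approx -1.2793$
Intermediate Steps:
$F = 18700$
$- \frac{23923}{F} = - \frac{23923}{18700}$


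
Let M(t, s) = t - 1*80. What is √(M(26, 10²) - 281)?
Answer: I*√335 ≈ 18.303*I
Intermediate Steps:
M(t, s) = -80 + t (M(t, s) = t - 80 = -80 + t)
√(M(26, 10²) - 281) = √((-80 + 26) - 281) = √(-54 - 281) = √(-335) = I*√335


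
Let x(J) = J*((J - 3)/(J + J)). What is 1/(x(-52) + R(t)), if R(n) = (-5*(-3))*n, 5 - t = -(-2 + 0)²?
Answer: 2/215 ≈ 0.0093023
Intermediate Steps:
x(J) = -3/2 + J/2 (x(J) = J*((-3 + J)/((2*J))) = J*((-3 + J)*(1/(2*J))) = J*((-3 + J)/(2*J)) = -3/2 + J/2)
t = 9 (t = 5 - (-1)*(-2 + 0)² = 5 - (-1)*(-2)² = 5 - (-1)*4 = 5 - 1*(-4) = 5 + 4 = 9)
R(n) = 15*n
1/(x(-52) + R(t)) = 1/((-3/2 + (½)*(-52)) + 15*9) = 1/((-3/2 - 26) + 135) = 1/(-55/2 + 135) = 1/(215/2) = 2/215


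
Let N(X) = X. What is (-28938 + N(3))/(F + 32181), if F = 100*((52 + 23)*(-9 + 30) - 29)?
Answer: -28935/186781 ≈ -0.15491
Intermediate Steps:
F = 154600 (F = 100*(75*21 - 29) = 100*(1575 - 29) = 100*1546 = 154600)
(-28938 + N(3))/(F + 32181) = (-28938 + 3)/(154600 + 32181) = -28935/186781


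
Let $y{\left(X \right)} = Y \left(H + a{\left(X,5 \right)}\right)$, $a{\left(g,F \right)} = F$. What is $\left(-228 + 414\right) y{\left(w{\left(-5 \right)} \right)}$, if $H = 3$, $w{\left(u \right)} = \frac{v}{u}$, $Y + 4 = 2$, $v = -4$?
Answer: $-2976$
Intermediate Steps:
$Y = -2$ ($Y = -4 + 2 = -2$)
$w{\left(u \right)} = - \frac{4}{u}$
$y{\left(X \right)} = -16$ ($y{\left(X \right)} = - 2 \left(3 + 5\right) = \left(-2\right) 8 = -16$)
$\left(-228 + 414\right) y{\left(w{\left(-5 \right)} \right)} = \left(-228 + 414\right) \left(-16\right) = 186 \left(-16\right) = -2976$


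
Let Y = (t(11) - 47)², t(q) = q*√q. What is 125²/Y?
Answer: 15625/(47 - 11*√11)² ≈ 141.26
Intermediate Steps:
t(q) = q^(3/2)
Y = (-47 + 11*√11)² (Y = (11^(3/2) - 47)² = (11*√11 - 47)² = (-47 + 11*√11)² ≈ 110.61)
125²/Y = 125²/(3540 - 1034*√11) = 15625/(3540 - 1034*√11)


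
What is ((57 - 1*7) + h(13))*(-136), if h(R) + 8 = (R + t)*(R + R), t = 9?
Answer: -83504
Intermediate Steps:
h(R) = -8 + 2*R*(9 + R) (h(R) = -8 + (R + 9)*(R + R) = -8 + (9 + R)*(2*R) = -8 + 2*R*(9 + R))
((57 - 1*7) + h(13))*(-136) = ((57 - 1*7) + (-8 + 2*13² + 18*13))*(-136) = ((57 - 7) + (-8 + 2*169 + 234))*(-136) = (50 + (-8 + 338 + 234))*(-136) = (50 + 564)*(-136) = 614*(-136) = -83504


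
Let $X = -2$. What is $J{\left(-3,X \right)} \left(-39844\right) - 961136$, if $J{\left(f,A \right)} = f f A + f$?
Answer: $-124412$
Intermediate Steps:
$J{\left(f,A \right)} = f + A f^{2}$ ($J{\left(f,A \right)} = f^{2} A + f = A f^{2} + f = f + A f^{2}$)
$J{\left(-3,X \right)} \left(-39844\right) - 961136 = - 3 \left(1 - -6\right) \left(-39844\right) - 961136 = - 3 \left(1 + 6\right) \left(-39844\right) - 961136 = \left(-3\right) 7 \left(-39844\right) - 961136 = \left(-21\right) \left(-39844\right) - 961136 = 836724 - 961136 = -124412$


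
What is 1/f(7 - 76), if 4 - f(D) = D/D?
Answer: ⅓ ≈ 0.33333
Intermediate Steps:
f(D) = 3 (f(D) = 4 - D/D = 4 - 1*1 = 4 - 1 = 3)
1/f(7 - 76) = 1/3 = ⅓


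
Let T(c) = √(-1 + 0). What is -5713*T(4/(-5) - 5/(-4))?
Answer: -5713*I ≈ -5713.0*I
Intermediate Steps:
T(c) = I (T(c) = √(-1) = I)
-5713*T(4/(-5) - 5/(-4)) = -5713*I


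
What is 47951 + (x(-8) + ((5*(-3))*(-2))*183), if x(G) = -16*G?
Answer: 53569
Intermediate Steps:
47951 + (x(-8) + ((5*(-3))*(-2))*183) = 47951 + (-16*(-8) + ((5*(-3))*(-2))*183) = 47951 + (128 - 15*(-2)*183) = 47951 + (128 + 30*183) = 47951 + (128 + 5490) = 47951 + 5618 = 53569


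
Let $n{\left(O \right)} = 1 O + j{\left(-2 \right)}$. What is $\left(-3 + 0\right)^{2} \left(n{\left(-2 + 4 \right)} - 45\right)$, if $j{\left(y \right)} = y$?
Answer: $-405$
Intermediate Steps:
$n{\left(O \right)} = -2 + O$ ($n{\left(O \right)} = 1 O - 2 = O - 2 = -2 + O$)
$\left(-3 + 0\right)^{2} \left(n{\left(-2 + 4 \right)} - 45\right) = \left(-3 + 0\right)^{2} \left(\left(-2 + \left(-2 + 4\right)\right) - 45\right) = \left(-3\right)^{2} \left(\left(-2 + 2\right) - 45\right) = 9 \left(0 - 45\right) = 9 \left(-45\right) = -405$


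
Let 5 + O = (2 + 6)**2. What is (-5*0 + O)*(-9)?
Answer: -531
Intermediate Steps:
O = 59 (O = -5 + (2 + 6)**2 = -5 + 8**2 = -5 + 64 = 59)
(-5*0 + O)*(-9) = (-5*0 + 59)*(-9) = (0 + 59)*(-9) = 59*(-9) = -531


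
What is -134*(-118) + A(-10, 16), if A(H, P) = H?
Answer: 15802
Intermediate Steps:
-134*(-118) + A(-10, 16) = -134*(-118) - 10 = 15812 - 10 = 15802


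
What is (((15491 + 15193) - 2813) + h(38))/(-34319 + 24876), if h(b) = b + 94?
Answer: -28003/9443 ≈ -2.9655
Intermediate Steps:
h(b) = 94 + b
(((15491 + 15193) - 2813) + h(38))/(-34319 + 24876) = (((15491 + 15193) - 2813) + (94 + 38))/(-34319 + 24876) = ((30684 - 2813) + 132)/(-9443) = (27871 + 132)*(-1/9443) = 28003*(-1/9443) = -28003/9443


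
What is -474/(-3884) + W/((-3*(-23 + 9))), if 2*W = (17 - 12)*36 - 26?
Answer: 5696/2913 ≈ 1.9554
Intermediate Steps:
W = 77 (W = ((17 - 12)*36 - 26)/2 = (5*36 - 26)/2 = (180 - 26)/2 = (½)*154 = 77)
-474/(-3884) + W/((-3*(-23 + 9))) = -474/(-3884) + 77/((-3*(-23 + 9))) = -474*(-1/3884) + 77/((-3*(-14))) = 237/1942 + 77/42 = 237/1942 + 77*(1/42) = 237/1942 + 11/6 = 5696/2913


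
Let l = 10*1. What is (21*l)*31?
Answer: 6510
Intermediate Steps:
l = 10
(21*l)*31 = (21*10)*31 = 210*31 = 6510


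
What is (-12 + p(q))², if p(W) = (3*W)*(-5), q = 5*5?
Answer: 149769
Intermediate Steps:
q = 25
p(W) = -15*W
(-12 + p(q))² = (-12 - 15*25)² = (-12 - 375)² = (-387)² = 149769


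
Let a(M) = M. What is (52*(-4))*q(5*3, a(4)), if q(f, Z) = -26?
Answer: 5408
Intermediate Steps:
(52*(-4))*q(5*3, a(4)) = (52*(-4))*(-26) = -208*(-26) = 5408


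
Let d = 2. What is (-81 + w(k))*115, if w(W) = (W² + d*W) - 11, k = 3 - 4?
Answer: -10695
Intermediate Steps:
k = -1
w(W) = -11 + W² + 2*W (w(W) = (W² + 2*W) - 11 = -11 + W² + 2*W)
(-81 + w(k))*115 = (-81 + (-11 + (-1)² + 2*(-1)))*115 = (-81 + (-11 + 1 - 2))*115 = (-81 - 12)*115 = -93*115 = -10695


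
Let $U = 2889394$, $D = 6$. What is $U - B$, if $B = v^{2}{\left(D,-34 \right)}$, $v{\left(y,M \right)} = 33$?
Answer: $2888305$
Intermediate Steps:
$B = 1089$ ($B = 33^{2} = 1089$)
$U - B = 2889394 - 1089 = 2888305$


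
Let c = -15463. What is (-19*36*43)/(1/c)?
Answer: 454797756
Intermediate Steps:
(-19*36*43)/(1/c) = (-19*36*43)/(1/(-15463)) = (-684*43)/(-1/15463) = -29412*(-15463) = 454797756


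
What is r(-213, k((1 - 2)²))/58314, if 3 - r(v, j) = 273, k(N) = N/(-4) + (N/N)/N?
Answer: -45/9719 ≈ -0.0046301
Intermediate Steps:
k(N) = 1/N - N/4 (k(N) = N*(-¼) + 1/N = -N/4 + 1/N = 1/N - N/4)
r(v, j) = -270 (r(v, j) = 3 - 1*273 = 3 - 273 = -270)
r(-213, k((1 - 2)²))/58314 = -270/58314 = -270*1/58314 = -45/9719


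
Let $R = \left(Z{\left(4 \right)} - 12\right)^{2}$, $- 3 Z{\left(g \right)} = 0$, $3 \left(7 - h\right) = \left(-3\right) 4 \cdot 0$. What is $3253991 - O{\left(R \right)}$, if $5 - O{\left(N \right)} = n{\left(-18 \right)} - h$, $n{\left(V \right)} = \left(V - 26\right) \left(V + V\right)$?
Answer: $3255563$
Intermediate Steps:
$h = 7$ ($h = 7 - \frac{\left(-3\right) 4 \cdot 0}{3} = 7 - \frac{\left(-12\right) 0}{3} = 7 - 0 = 7 + 0 = 7$)
$Z{\left(g \right)} = 0$ ($Z{\left(g \right)} = \left(- \frac{1}{3}\right) 0 = 0$)
$n{\left(V \right)} = 2 V \left(-26 + V\right)$ ($n{\left(V \right)} = \left(-26 + V\right) 2 V = 2 V \left(-26 + V\right)$)
$R = 144$ ($R = \left(0 - 12\right)^{2} = \left(-12\right)^{2} = 144$)
$O{\left(N \right)} = -1572$ ($O{\left(N \right)} = 5 - \left(2 \left(-18\right) \left(-26 - 18\right) - 7\right) = 5 - \left(2 \left(-18\right) \left(-44\right) - 7\right) = 5 - \left(1584 - 7\right) = 5 - 1577 = -1572$)
$3253991 - O{\left(R \right)} = 3253991 - -1572 = 3253991 + 1572 = 3255563$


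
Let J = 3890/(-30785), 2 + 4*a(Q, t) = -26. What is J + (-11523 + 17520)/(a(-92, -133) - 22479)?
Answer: -54417637/138446302 ≈ -0.39306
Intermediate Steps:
a(Q, t) = -7 (a(Q, t) = -½ + (¼)*(-26) = -½ - 13/2 = -7)
J = -778/6157 (J = 3890*(-1/30785) = -778/6157 ≈ -0.12636)
J + (-11523 + 17520)/(a(-92, -133) - 22479) = -778/6157 + (-11523 + 17520)/(-7 - 22479) = -778/6157 + 5997/(-22486) = -778/6157 + 5997*(-1/22486) = -778/6157 - 5997/22486 = -54417637/138446302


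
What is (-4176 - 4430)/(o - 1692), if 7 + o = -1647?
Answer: 4303/1673 ≈ 2.5720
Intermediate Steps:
o = -1654 (o = -7 - 1647 = -1654)
(-4176 - 4430)/(o - 1692) = (-4176 - 4430)/(-1654 - 1692) = -8606/(-3346) = -8606*(-1/3346) = 4303/1673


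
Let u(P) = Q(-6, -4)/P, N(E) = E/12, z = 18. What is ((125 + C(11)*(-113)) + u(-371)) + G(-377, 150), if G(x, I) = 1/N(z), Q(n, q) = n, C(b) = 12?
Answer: -1369343/1113 ≈ -1230.3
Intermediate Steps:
N(E) = E/12 (N(E) = E*(1/12) = E/12)
u(P) = -6/P
G(x, I) = ⅔ (G(x, I) = 1/((1/12)*18) = 1/(3/2) = ⅔)
((125 + C(11)*(-113)) + u(-371)) + G(-377, 150) = ((125 + 12*(-113)) - 6/(-371)) + ⅔ = ((125 - 1356) - 6*(-1/371)) + ⅔ = (-1231 + 6/371) + ⅔ = -456695/371 + ⅔ = -1369343/1113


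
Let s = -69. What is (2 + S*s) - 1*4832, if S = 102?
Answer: -11868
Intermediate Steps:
(2 + S*s) - 1*4832 = (2 + 102*(-69)) - 1*4832 = (2 - 7038) - 4832 = -7036 - 4832 = -11868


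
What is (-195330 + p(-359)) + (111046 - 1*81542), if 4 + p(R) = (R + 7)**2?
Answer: -41926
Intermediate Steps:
p(R) = -4 + (7 + R)**2 (p(R) = -4 + (R + 7)**2 = -4 + (7 + R)**2)
(-195330 + p(-359)) + (111046 - 1*81542) = (-195330 + (-4 + (7 - 359)**2)) + (111046 - 1*81542) = (-195330 + (-4 + (-352)**2)) + (111046 - 81542) = (-195330 + (-4 + 123904)) + 29504 = (-195330 + 123900) + 29504 = -71430 + 29504 = -41926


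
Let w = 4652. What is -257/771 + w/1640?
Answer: 3079/1230 ≈ 2.5033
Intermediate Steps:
-257/771 + w/1640 = -257/771 + 4652/1640 = -257*1/771 + 4652*(1/1640) = -1/3 + 1163/410 = 3079/1230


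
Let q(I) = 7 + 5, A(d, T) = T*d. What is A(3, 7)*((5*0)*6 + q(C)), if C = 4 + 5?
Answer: 252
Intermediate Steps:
C = 9
q(I) = 12
A(3, 7)*((5*0)*6 + q(C)) = (7*3)*((5*0)*6 + 12) = 21*(0*6 + 12) = 21*(0 + 12) = 21*12 = 252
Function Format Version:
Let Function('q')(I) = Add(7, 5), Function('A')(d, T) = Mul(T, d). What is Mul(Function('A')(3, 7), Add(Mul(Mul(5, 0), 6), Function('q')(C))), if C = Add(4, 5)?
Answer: 252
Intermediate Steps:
C = 9
Function('q')(I) = 12
Mul(Function('A')(3, 7), Add(Mul(Mul(5, 0), 6), Function('q')(C))) = Mul(Mul(7, 3), Add(Mul(Mul(5, 0), 6), 12)) = Mul(21, Add(Mul(0, 6), 12)) = Mul(21, Add(0, 12)) = Mul(21, 12) = 252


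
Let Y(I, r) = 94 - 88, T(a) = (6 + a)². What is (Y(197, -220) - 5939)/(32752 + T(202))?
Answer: -5933/76016 ≈ -0.078049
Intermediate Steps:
Y(I, r) = 6
(Y(197, -220) - 5939)/(32752 + T(202)) = (6 - 5939)/(32752 + (6 + 202)²) = -5933/(32752 + 208²) = -5933/(32752 + 43264) = -5933/76016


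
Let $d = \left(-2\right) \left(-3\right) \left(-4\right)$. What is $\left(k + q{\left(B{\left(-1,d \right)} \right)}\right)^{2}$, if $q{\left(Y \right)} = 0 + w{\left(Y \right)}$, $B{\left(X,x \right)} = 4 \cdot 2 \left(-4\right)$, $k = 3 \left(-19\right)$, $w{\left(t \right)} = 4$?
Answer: $2809$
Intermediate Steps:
$d = -24$ ($d = 6 \left(-4\right) = -24$)
$k = -57$
$B{\left(X,x \right)} = -32$ ($B{\left(X,x \right)} = 8 \left(-4\right) = -32$)
$q{\left(Y \right)} = 4$ ($q{\left(Y \right)} = 0 + 4 = 4$)
$\left(k + q{\left(B{\left(-1,d \right)} \right)}\right)^{2} = \left(-57 + 4\right)^{2} = \left(-53\right)^{2} = 2809$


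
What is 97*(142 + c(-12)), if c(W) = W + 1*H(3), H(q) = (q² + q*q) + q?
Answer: 14647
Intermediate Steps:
H(q) = q + 2*q² (H(q) = (q² + q²) + q = 2*q² + q = q + 2*q²)
c(W) = 21 + W (c(W) = W + 1*(3*(1 + 2*3)) = W + 1*(3*(1 + 6)) = W + 1*(3*7) = W + 1*21 = W + 21 = 21 + W)
97*(142 + c(-12)) = 97*(142 + (21 - 12)) = 97*(142 + 9) = 97*151 = 14647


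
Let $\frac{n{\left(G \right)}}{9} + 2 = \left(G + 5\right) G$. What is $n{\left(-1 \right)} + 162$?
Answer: $108$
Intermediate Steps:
$n{\left(G \right)} = -18 + 9 G \left(5 + G\right)$ ($n{\left(G \right)} = -18 + 9 \left(G + 5\right) G = -18 + 9 \left(5 + G\right) G = -18 + 9 G \left(5 + G\right)$)
$n{\left(-1 \right)} + 162 = \left(-18 + 9 \left(-1\right)^{2} + 45 \left(-1\right)\right) + 162 = \left(-18 + 9 \cdot 1 - 45\right) + 162 = \left(-18 + 9 - 45\right) + 162 = -54 + 162 = 108$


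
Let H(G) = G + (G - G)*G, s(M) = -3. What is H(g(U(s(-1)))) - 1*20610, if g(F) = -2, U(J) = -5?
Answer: -20612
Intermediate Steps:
H(G) = G (H(G) = G + 0*G = G + 0 = G)
H(g(U(s(-1)))) - 1*20610 = -2 - 1*20610 = -2 - 20610 = -20612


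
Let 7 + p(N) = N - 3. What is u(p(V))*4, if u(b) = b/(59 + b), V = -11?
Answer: -42/19 ≈ -2.2105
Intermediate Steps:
p(N) = -10 + N (p(N) = -7 + (N - 3) = -7 + (-3 + N) = -10 + N)
u(p(V))*4 = ((-10 - 11)/(59 + (-10 - 11)))*4 = -21/(59 - 21)*4 = -21/38*4 = -42/19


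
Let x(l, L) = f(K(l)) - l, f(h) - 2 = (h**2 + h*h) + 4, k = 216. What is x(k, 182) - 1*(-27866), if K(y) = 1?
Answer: 27658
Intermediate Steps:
f(h) = 6 + 2*h**2 (f(h) = 2 + ((h**2 + h*h) + 4) = 2 + ((h**2 + h**2) + 4) = 2 + (2*h**2 + 4) = 2 + (4 + 2*h**2) = 6 + 2*h**2)
x(l, L) = 8 - l (x(l, L) = (6 + 2*1**2) - l = (6 + 2*1) - l = (6 + 2) - l = 8 - l)
x(k, 182) - 1*(-27866) = (8 - 1*216) - 1*(-27866) = (8 - 216) + 27866 = -208 + 27866 = 27658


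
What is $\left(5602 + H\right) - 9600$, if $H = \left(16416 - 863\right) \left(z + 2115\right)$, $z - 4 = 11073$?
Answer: $205171178$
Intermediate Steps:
$z = 11077$ ($z = 4 + 11073 = 11077$)
$H = 205175176$ ($H = \left(16416 - 863\right) \left(11077 + 2115\right) = 15553 \cdot 13192 = 205175176$)
$\left(5602 + H\right) - 9600 = \left(5602 + 205175176\right) - 9600 = 205180778 + \left(\left(-5410 - 6121\right) + 1931\right) = 205180778 + \left(-11531 + 1931\right) = 205180778 - 9600 = 205171178$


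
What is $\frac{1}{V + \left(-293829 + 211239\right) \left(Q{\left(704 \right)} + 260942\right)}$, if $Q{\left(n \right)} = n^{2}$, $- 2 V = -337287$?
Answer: $- \frac{2}{124967913153} \approx -1.6004 \cdot 10^{-11}$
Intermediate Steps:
$V = \frac{337287}{2}$ ($V = \left(- \frac{1}{2}\right) \left(-337287\right) = \frac{337287}{2} \approx 1.6864 \cdot 10^{5}$)
$\frac{1}{V + \left(-293829 + 211239\right) \left(Q{\left(704 \right)} + 260942\right)} = \frac{1}{\frac{337287}{2} + \left(-293829 + 211239\right) \left(704^{2} + 260942\right)} = \frac{1}{\frac{337287}{2} - 82590 \left(495616 + 260942\right)} = \frac{1}{\frac{337287}{2} - 62484125220} = \frac{1}{- \frac{124967913153}{2}} = - \frac{2}{124967913153}$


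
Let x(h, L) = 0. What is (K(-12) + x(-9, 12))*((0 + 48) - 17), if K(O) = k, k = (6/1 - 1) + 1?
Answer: 186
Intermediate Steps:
k = 6 (k = (6*1 - 1) + 1 = (6 - 1) + 1 = 5 + 1 = 6)
K(O) = 6
(K(-12) + x(-9, 12))*((0 + 48) - 17) = (6 + 0)*((0 + 48) - 17) = 6*(48 - 17) = 6*31 = 186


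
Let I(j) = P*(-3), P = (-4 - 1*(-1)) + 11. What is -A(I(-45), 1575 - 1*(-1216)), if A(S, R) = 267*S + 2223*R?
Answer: -6197985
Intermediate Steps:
P = 8 (P = (-4 + 1) + 11 = -3 + 11 = 8)
I(j) = -24 (I(j) = 8*(-3) = -24)
-A(I(-45), 1575 - 1*(-1216)) = -(267*(-24) + 2223*(1575 - 1*(-1216))) = -(-6408 + 2223*(1575 + 1216)) = -(-6408 + 2223*2791) = -(-6408 + 6204393) = -1*6197985 = -6197985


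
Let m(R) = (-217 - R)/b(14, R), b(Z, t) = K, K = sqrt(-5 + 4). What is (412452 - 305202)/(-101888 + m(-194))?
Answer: -10927488000/10381165073 - 2466750*I/10381165073 ≈ -1.0526 - 0.00023762*I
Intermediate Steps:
K = I (K = sqrt(-1) = I ≈ 1.0*I)
b(Z, t) = I
m(R) = -I*(-217 - R) (m(R) = (-217 - R)/I = (-217 - R)*(-I) = -I*(-217 - R))
(412452 - 305202)/(-101888 + m(-194)) = (412452 - 305202)/(-101888 + I*(217 - 194)) = 107250/(-101888 + I*23) = 107250/(-101888 + 23*I) = 107250*((-101888 - 23*I)/10381165073) = 107250*(-101888 - 23*I)/10381165073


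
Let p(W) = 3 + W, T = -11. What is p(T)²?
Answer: 64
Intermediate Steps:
p(T)² = (3 - 11)² = (-8)² = 64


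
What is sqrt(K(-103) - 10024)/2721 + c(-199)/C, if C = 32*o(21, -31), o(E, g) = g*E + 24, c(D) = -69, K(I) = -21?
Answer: 23/6688 + 7*I*sqrt(205)/2721 ≈ 0.003439 + 0.036834*I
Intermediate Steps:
o(E, g) = 24 + E*g (o(E, g) = E*g + 24 = 24 + E*g)
C = -20064 (C = 32*(24 + 21*(-31)) = 32*(24 - 651) = 32*(-627) = -20064)
sqrt(K(-103) - 10024)/2721 + c(-199)/C = sqrt(-21 - 10024)/2721 - 69/(-20064) = sqrt(-10045)*(1/2721) - 69*(-1/20064) = (7*I*sqrt(205))*(1/2721) + 23/6688 = 7*I*sqrt(205)/2721 + 23/6688 = 23/6688 + 7*I*sqrt(205)/2721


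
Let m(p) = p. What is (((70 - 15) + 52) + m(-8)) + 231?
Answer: 330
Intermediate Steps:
(((70 - 15) + 52) + m(-8)) + 231 = (((70 - 15) + 52) - 8) + 231 = ((55 + 52) - 8) + 231 = (107 - 8) + 231 = 99 + 231 = 330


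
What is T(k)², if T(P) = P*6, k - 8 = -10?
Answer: 144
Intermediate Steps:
k = -2 (k = 8 - 10 = -2)
T(P) = 6*P
T(k)² = (6*(-2))² = (-12)² = 144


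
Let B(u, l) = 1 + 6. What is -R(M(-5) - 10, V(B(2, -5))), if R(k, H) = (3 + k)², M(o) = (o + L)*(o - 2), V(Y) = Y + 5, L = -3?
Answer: -2401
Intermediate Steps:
B(u, l) = 7
V(Y) = 5 + Y
M(o) = (-3 + o)*(-2 + o) (M(o) = (o - 3)*(o - 2) = (-3 + o)*(-2 + o))
-R(M(-5) - 10, V(B(2, -5))) = -(3 + ((6 + (-5)² - 5*(-5)) - 10))² = -(3 + ((6 + 25 + 25) - 10))² = -(3 + (56 - 10))² = -(3 + 46)² = -1*49² = -1*2401 = -2401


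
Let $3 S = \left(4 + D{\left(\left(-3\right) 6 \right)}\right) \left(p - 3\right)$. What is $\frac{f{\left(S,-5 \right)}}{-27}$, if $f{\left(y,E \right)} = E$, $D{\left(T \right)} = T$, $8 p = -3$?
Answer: $\frac{5}{27} \approx 0.18519$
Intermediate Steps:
$p = - \frac{3}{8}$ ($p = \frac{1}{8} \left(-3\right) = - \frac{3}{8} \approx -0.375$)
$S = \frac{63}{4}$ ($S = \frac{\left(4 - 18\right) \left(- \frac{3}{8} - 3\right)}{3} = \frac{\left(4 - 18\right) \left(- \frac{27}{8}\right)}{3} = \frac{\left(-14\right) \left(- \frac{27}{8}\right)}{3} = \frac{1}{3} \cdot \frac{189}{4} = \frac{63}{4} \approx 15.75$)
$\frac{f{\left(S,-5 \right)}}{-27} = \frac{1}{-27} \left(-5\right) = \left(- \frac{1}{27}\right) \left(-5\right) = \frac{5}{27}$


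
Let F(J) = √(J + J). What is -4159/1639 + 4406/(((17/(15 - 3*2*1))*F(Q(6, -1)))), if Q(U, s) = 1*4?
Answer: -4159/1639 + 19827*√2/34 ≈ 822.16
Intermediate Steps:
Q(U, s) = 4
F(J) = √2*√J (F(J) = √(2*J) = √2*√J)
-4159/1639 + 4406/(((17/(15 - 3*2*1))*F(Q(6, -1)))) = -4159/1639 + 4406/(((17/(15 - 3*2*1))*(√2*√4))) = -4159*1/1639 + 4406/(((17/(15 - 6*1))*(√2*2))) = -4159/1639 + 4406/(((17/(15 - 6))*(2*√2))) = -4159/1639 + 4406/(((17/9)*(2*√2))) = -4159/1639 + 4406/((((⅑)*17)*(2*√2))) = -4159/1639 + 4406/((17*(2*√2)/9)) = -4159/1639 + 4406/((34*√2/9)) = -4159/1639 + 4406*(9*√2/68) = -4159/1639 + 19827*√2/34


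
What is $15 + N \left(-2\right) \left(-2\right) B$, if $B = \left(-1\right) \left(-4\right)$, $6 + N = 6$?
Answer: $15$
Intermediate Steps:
$N = 0$ ($N = -6 + 6 = 0$)
$B = 4$
$15 + N \left(-2\right) \left(-2\right) B = 15 + 0 \left(-2\right) \left(-2\right) 4 = 15 + 0 \left(-2\right) 4 = 15 + 0 \cdot 4 = 15 + 0 = 15$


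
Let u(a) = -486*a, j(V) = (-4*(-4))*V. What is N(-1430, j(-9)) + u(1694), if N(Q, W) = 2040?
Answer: -821244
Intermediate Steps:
j(V) = 16*V
N(-1430, j(-9)) + u(1694) = 2040 - 486*1694 = 2040 - 823284 = -821244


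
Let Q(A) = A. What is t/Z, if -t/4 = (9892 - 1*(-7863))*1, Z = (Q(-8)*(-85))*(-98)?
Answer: 3551/3332 ≈ 1.0657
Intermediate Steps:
Z = -66640 (Z = -8*(-85)*(-98) = 680*(-98) = -66640)
t = -71020 (t = -4*(9892 - 1*(-7863)) = -4*(9892 + 7863) = -71020 ≈ -71020.)
t/Z = -71020/(-66640) = -71020*(-1/66640) = 3551/3332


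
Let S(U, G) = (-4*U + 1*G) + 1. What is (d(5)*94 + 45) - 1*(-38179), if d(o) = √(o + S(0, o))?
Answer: 38224 + 94*√11 ≈ 38536.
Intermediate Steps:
S(U, G) = 1 + G - 4*U (S(U, G) = (-4*U + G) + 1 = (G - 4*U) + 1 = 1 + G - 4*U)
d(o) = √(1 + 2*o) (d(o) = √(o + (1 + o - 4*0)) = √(o + (1 + o + 0)) = √(o + (1 + o)) = √(1 + 2*o))
(d(5)*94 + 45) - 1*(-38179) = (√(1 + 2*5)*94 + 45) - 1*(-38179) = (√(1 + 10)*94 + 45) + 38179 = (√11*94 + 45) + 38179 = (94*√11 + 45) + 38179 = (45 + 94*√11) + 38179 = 38224 + 94*√11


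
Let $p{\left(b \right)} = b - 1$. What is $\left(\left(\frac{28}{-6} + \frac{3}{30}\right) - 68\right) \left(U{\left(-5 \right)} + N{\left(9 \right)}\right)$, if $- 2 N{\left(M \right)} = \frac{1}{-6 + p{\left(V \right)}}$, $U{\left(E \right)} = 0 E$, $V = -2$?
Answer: $- \frac{2177}{540} \approx -4.0315$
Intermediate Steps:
$U{\left(E \right)} = 0$
$p{\left(b \right)} = -1 + b$ ($p{\left(b \right)} = b - 1 = -1 + b$)
$N{\left(M \right)} = \frac{1}{18}$ ($N{\left(M \right)} = - \frac{1}{2 \left(-6 - 3\right)} = - \frac{1}{2 \left(-9\right)} = \left(- \frac{1}{2}\right) \left(- \frac{1}{9}\right) = \frac{1}{18}$)
$\left(\left(\frac{28}{-6} + \frac{3}{30}\right) - 68\right) \left(U{\left(-5 \right)} + N{\left(9 \right)}\right) = \left(\left(\frac{28}{-6} + \frac{3}{30}\right) - 68\right) \left(0 + \frac{1}{18}\right) = \left(\left(28 \left(- \frac{1}{6}\right) + 3 \cdot \frac{1}{30}\right) - 68\right) \frac{1}{18} = \left(\left(- \frac{14}{3} + \frac{1}{10}\right) - 68\right) \frac{1}{18} = \left(- \frac{137}{30} - 68\right) \frac{1}{18} = \left(- \frac{2177}{30}\right) \frac{1}{18} = - \frac{2177}{540}$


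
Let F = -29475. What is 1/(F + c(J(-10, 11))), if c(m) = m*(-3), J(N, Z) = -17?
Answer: -1/29424 ≈ -3.3986e-5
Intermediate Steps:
c(m) = -3*m
1/(F + c(J(-10, 11))) = 1/(-29475 - 3*(-17)) = 1/(-29475 + 51) = 1/(-29424) = -1/29424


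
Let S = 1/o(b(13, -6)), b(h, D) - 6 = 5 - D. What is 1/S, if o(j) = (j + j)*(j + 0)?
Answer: 578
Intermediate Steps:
b(h, D) = 11 - D (b(h, D) = 6 + (5 - D) = 11 - D)
o(j) = 2*j² (o(j) = (2*j)*j = 2*j²)
S = 1/578 (S = 1/(2*(11 - 1*(-6))²) = 1/(2*(11 + 6)²) = 1/(2*17²) = 1/(2*289) = 1/578 ≈ 0.0017301)
1/S = 1/(1/578) = 578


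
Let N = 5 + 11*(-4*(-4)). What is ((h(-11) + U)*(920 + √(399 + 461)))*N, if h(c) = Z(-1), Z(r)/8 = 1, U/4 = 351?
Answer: 235126240 + 511144*√215 ≈ 2.4262e+8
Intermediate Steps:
U = 1404 (U = 4*351 = 1404)
Z(r) = 8 (Z(r) = 8*1 = 8)
h(c) = 8
N = 181 (N = 5 + 11*16 = 5 + 176 = 181)
((h(-11) + U)*(920 + √(399 + 461)))*N = ((8 + 1404)*(920 + √(399 + 461)))*181 = (1412*(920 + √860))*181 = (1412*(920 + 2*√215))*181 = (1299040 + 2824*√215)*181 = 235126240 + 511144*√215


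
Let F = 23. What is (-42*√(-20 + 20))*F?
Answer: 0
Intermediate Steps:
(-42*√(-20 + 20))*F = -42*√(-20 + 20)*23 = -42*√0*23 = -42*0*23 = 0*23 = 0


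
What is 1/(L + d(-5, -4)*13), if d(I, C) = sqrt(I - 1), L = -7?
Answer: -7/1063 - 13*I*sqrt(6)/1063 ≈ -0.0065851 - 0.029956*I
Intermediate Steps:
d(I, C) = sqrt(-1 + I)
1/(L + d(-5, -4)*13) = 1/(-7 + sqrt(-1 - 5)*13) = 1/(-7 + sqrt(-6)*13) = 1/(-7 + (I*sqrt(6))*13) = 1/(-7 + 13*I*sqrt(6))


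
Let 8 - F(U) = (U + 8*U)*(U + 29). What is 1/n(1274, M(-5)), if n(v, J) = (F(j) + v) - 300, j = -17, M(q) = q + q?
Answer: 1/2818 ≈ 0.00035486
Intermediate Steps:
M(q) = 2*q
F(U) = 8 - 9*U*(29 + U) (F(U) = 8 - (U + 8*U)*(U + 29) = 8 - 9*U*(29 + U))
n(v, J) = 1544 + v (n(v, J) = ((8 - 261*(-17) - 9*(-17)²) + v) - 300 = ((8 + 4437 - 9*289) + v) - 300 = ((8 + 4437 - 2601) + v) - 300 = (1844 + v) - 300 = 1544 + v)
1/n(1274, M(-5)) = 1/(1544 + 1274) = 1/2818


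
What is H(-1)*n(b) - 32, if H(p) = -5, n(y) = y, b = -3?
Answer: -17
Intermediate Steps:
H(-1)*n(b) - 32 = -5*(-3) - 32 = 15 - 32 = -17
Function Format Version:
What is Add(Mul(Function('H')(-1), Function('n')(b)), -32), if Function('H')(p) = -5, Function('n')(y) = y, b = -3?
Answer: -17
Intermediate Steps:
Add(Mul(Function('H')(-1), Function('n')(b)), -32) = Add(Mul(-5, -3), -32) = Add(15, -32) = -17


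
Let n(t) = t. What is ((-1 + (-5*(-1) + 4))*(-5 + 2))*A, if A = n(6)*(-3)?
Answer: 432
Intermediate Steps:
A = -18 (A = 6*(-3) = -18)
((-1 + (-5*(-1) + 4))*(-5 + 2))*A = ((-1 + (-5*(-1) + 4))*(-5 + 2))*(-18) = ((-1 + (5 + 4))*(-3))*(-18) = ((-1 + 9)*(-3))*(-18) = (8*(-3))*(-18) = -24*(-18) = 432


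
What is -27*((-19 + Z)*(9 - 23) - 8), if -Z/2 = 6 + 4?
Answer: -14526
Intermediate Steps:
Z = -20 (Z = -2*(6 + 4) = -2*10 = -20)
-27*((-19 + Z)*(9 - 23) - 8) = -27*((-19 - 20)*(9 - 23) - 8) = -27*(-39*(-14) - 8) = -27*(546 - 8) = -27*538 = -14526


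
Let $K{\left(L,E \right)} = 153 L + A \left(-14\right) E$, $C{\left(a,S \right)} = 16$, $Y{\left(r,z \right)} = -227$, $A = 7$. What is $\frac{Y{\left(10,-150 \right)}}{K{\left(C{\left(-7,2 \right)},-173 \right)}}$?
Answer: $- \frac{227}{19402} \approx -0.0117$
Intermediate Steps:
$K{\left(L,E \right)} = - 98 E + 153 L$ ($K{\left(L,E \right)} = 153 L + 7 \left(-14\right) E = 153 L - 98 E = - 98 E + 153 L$)
$\frac{Y{\left(10,-150 \right)}}{K{\left(C{\left(-7,2 \right)},-173 \right)}} = - \frac{227}{\left(-98\right) \left(-173\right) + 153 \cdot 16} = - \frac{227}{16954 + 2448} = - \frac{227}{19402}$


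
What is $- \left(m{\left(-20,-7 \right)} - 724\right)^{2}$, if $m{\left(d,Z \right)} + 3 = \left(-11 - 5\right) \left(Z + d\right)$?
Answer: $-87025$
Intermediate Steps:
$m{\left(d,Z \right)} = -3 - 16 Z - 16 d$ ($m{\left(d,Z \right)} = -3 + \left(-11 - 5\right) \left(Z + d\right) = -3 - 16 \left(Z + d\right) = -3 - \left(16 Z + 16 d\right) = -3 - 16 Z - 16 d$)
$- \left(m{\left(-20,-7 \right)} - 724\right)^{2} = - \left(\left(-3 - -112 - -320\right) - 724\right)^{2} = - \left(\left(-3 + 112 + 320\right) - 724\right)^{2} = - \left(429 - 724\right)^{2} = - \left(-295\right)^{2} = \left(-1\right) 87025 = -87025$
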